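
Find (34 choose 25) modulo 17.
0

Using Lucas' theorem:
Write n=34 and k=25 in base 17:
n in base 17: [2, 0]
k in base 17: [1, 8]
C(34,25) mod 17 = ∏ C(n_i, k_i) mod 17
Digit binomials (mod 17): C(2,1) = 2; C(0,8) = 0 (k_i > n_i)
Product: 2 × 0 = 0 ≡ 0 (mod 17)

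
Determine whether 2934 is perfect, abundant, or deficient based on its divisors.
abundant

Proper divisors of 2934: sum = 1 + 2 + 3 + 6 + 9 + 18 + 163 + 326 + 489 + 978 + 1467 = 3462
Since 3462 > 2934, 2934 is abundant.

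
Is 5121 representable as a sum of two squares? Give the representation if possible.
39² + 60² (a=39, b=60)

Factorization: 5121 = 3^2 × 569
By Fermat: n is sum of two squares iff every prime p ≡ 3 (mod 4) appears to even power.
All primes ≡ 3 (mod 4) appear to even power.
Search a = 0, 1, 2, … for 5121 - a² a perfect square: first hit at a = 39: 5121 - 1521 = 3600 = 60².
5121 = 39² + 60² = 1521 + 3600 ✓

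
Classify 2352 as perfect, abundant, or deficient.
abundant

Proper divisors of 2352: sum = 1 + 2 + 3 + 4 + 6 + 7 + 8 + 12 + ... + 392 + 588 + 784 + 1176 (29 divisors) = 4716
Since 4716 > 2352, 2352 is abundant.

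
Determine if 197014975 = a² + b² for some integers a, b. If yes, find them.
Not possible

Factorization: 197014975 = 5^2 × 199^3
By Fermat: n is sum of two squares iff every prime p ≡ 3 (mod 4) appears to even power.
Prime(s) ≡ 3 (mod 4) with odd exponent: [(199, 3)]
Therefore 197014975 cannot be expressed as a² + b².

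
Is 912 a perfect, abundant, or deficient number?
abundant

Proper divisors of 912: sum = 1 + 2 + 3 + 4 + 6 + 8 + 12 + 16 + ... + 152 + 228 + 304 + 456 (19 divisors) = 1568
Since 1568 > 912, 912 is abundant.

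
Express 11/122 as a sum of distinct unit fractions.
1/12 + 1/147 + 1/35868

Greedy algorithm:
11/122: ceiling(122/11) = 12, use 1/12
5/732: ceiling(732/5) = 147, use 1/147
1/35868: ceiling(35868/1) = 35868, use 1/35868
Result: 11/122 = 1/12 + 1/147 + 1/35868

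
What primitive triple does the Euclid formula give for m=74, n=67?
(987, 9916, 9965)

Euclid's formula: a = m² - n², b = 2mn, c = m² + n²
m = 74, n = 67
a = 74² - 67² = 5476 - 4489 = 987
b = 2 × 74 × 67 = 9916
c = 74² + 67² = 5476 + 4489 = 9965
Verification: 987² + 9916² = 974169 + 98327056 = 99301225 = 9965² ✓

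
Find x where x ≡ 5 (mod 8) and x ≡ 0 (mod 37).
37

Using Chinese Remainder Theorem:
M = 8 × 37 = 296
M1 = 37, M2 = 8
y1 = 37^(-1) mod 8 = 5
y2 = 8^(-1) mod 37 = 14
x = (5×37×5 + 0×8×14) mod 296 = 37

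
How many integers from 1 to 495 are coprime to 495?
240

495 = 3^2 × 5 × 11
φ(n) = n × ∏(1 - 1/p) for each prime p dividing n
φ(495) = 495 × (1 - 1/3) × (1 - 1/5) × (1 - 1/11) = 240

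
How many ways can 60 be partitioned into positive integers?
966467

p(n) counts ways to write n as a sum of positive integers (order ignored).
Euler's pentagonal recurrence: p(k) = p(k-1) + p(k-2) - p(k-5) - p(k-7) + p(k-12) + p(k-15) - ... (offsets j(3j∓1)/2, signs ++--, p(0)=1, p(<0)=0).
DP table for k = 0..59: p(0)=1, p(1)=1, p(2)=2, p(3)=3, p(4)=5, p(5)=7, p(6)=11, p(7)=15, p(8)=22, p(9)=30, p(10)=42, p(11)=56, p(12)=77, p(13)=101, p(14)=135, p(15)=176, p(16)=231, p(17)=297, p(18)=385, p(19)=490, p(20)=627, p(21)=792, p(22)=1002, p(23)=1255, p(24)=1575, p(25)=1958, p(26)=2436, p(27)=3010, p(28)=3718, p(29)=4565, p(30)=5604, p(31)=6842, p(32)=8349, p(33)=10143, p(34)=12310, p(35)=14883, p(36)=17977, p(37)=21637, p(38)=26015, p(39)=31185, p(40)=37338, p(41)=44583, p(42)=53174, p(43)=63261, p(44)=75175, p(45)=89134, p(46)=105558, p(47)=124754, p(48)=147273, p(49)=173525, p(50)=204226, p(51)=239943, p(52)=281589, p(53)=329931, p(54)=386155, p(55)=451276, p(56)=526823, p(57)=614154, p(58)=715220, p(59)=831820.
Final step: p(60) = p(59) + p(58) - p(55) - p(53) + p(48) + p(45) - p(38) - p(34) + p(25) + p(20) - p(9) - p(3)
= 831820 + 715220 - 451276 - 329931 + 147273 + 89134 - 26015 - 12310 + 1958 + 627 - 30 - 3
= 966467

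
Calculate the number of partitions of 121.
2056148051

p(n) counts ways to write n as a sum of positive integers (order ignored).
Euler's pentagonal recurrence: p(k) = p(k-1) + p(k-2) - p(k-5) - p(k-7) + p(k-12) + p(k-15) - ... (offsets j(3j∓1)/2, signs ++--, p(0)=1, p(<0)=0).
DP table for k = 0..120: p(0)=1, p(1)=1, p(2)=2, p(3)=3, p(4)=5, p(5)=7, p(6)=11, p(7)=15, p(8)=22, p(9)=30, p(10)=42, p(11)=56, p(12)=77, p(13)=101, p(14)=135, p(15)=176, p(16)=231, p(17)=297, p(18)=385, p(19)=490, p(20)=627, p(21)=792, p(22)=1002, p(23)=1255, p(24)=1575, p(25)=1958, p(26)=2436, p(27)=3010, p(28)=3718, p(29)=4565, p(30)=5604, p(31)=6842, p(32)=8349, p(33)=10143, p(34)=12310, p(35)=14883, p(36)=17977, p(37)=21637, p(38)=26015, p(39)=31185, p(40)=37338, p(41)=44583, p(42)=53174, p(43)=63261, p(44)=75175, p(45)=89134, p(46)=105558, p(47)=124754, p(48)=147273, p(49)=173525, p(50)=204226, p(51)=239943, p(52)=281589, p(53)=329931, p(54)=386155, p(55)=451276, p(56)=526823, p(57)=614154, p(58)=715220, p(59)=831820, p(60)=966467, p(61)=1121505, p(62)=1300156, p(63)=1505499, p(64)=1741630, p(65)=2012558, p(66)=2323520, p(67)=2679689, p(68)=3087735, p(69)=3554345, p(70)=4087968, p(71)=4697205, p(72)=5392783, p(73)=6185689, p(74)=7089500, p(75)=8118264, p(76)=9289091, p(77)=10619863, p(78)=12132164, p(79)=13848650, p(80)=15796476, p(81)=18004327, p(82)=20506255, p(83)=23338469, p(84)=26543660, p(85)=30167357, p(86)=34262962, p(87)=38887673, p(88)=44108109, p(89)=49995925, p(90)=56634173, p(91)=64112359, p(92)=72533807, p(93)=82010177, p(94)=92669720, p(95)=104651419, p(96)=118114304, p(97)=133230930, p(98)=150198136, p(99)=169229875, p(100)=190569292, p(101)=214481126, p(102)=241265379, p(103)=271248950, p(104)=304801365, p(105)=342325709, p(106)=384276336, p(107)=431149389, p(108)=483502844, p(109)=541946240, p(110)=607163746, p(111)=679903203, p(112)=761002156, p(113)=851376628, p(114)=952050665, p(115)=1064144451, p(116)=1188908248, p(117)=1327710076, p(118)=1482074143, p(119)=1653668665, p(120)=1844349560.
Final step: p(121) = p(120) + p(119) - p(116) - p(114) + p(109) + p(106) - p(99) - p(95) + p(86) + p(81) - p(70) - p(64) + p(51) + p(44) - p(29) - p(21) + p(4)
= 1844349560 + 1653668665 - 1188908248 - 952050665 + 541946240 + 384276336 - 169229875 - 104651419 + 34262962 + 18004327 - 4087968 - 1741630 + 239943 + 75175 - 4565 - 792 + 5
= 2056148051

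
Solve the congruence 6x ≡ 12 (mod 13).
x ≡ 2 (mod 13)

gcd(6, 13) = 1, which divides 12, so solutions exist.
Find 6^(-1) mod 13 by the extended Euclidean algorithm:
13 = 2 × 6 + 1  ⟹  1 = (1)·13 + (-2)·6
So (-2)·6 ≡ 1 (mod 13), i.e. 6^(-1) ≡ -2 ≡ 11 (mod 13).
x ≡ 11 × 12 = 132 ≡ 2 (mod 13).
Check: 6 × 2 = 12 ≡ 12 (mod 13).
Unique solution: x ≡ 2 (mod 13)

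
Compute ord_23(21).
22

23 is prime, so ord(21) divides φ(23) = 22.
Divisors of 22: 1, 2, 11, 22.
Repeated squaring: 21^1 ≡ 21, 21^2 ≡ 4, 21^4 ≡ 16, 21^8 ≡ 3, 21^16 ≡ 9 (mod 23).
Test 21^d mod 23 for each divisor d in increasing order:
21^1 ≡ 21
21^2 ≡ 4
21^11 = 21^8·21^2·21^1 ≡ 22
21^22 = 21^16·21^4·21^2 ≡ 1  ← first divisor giving 1
The order is 22.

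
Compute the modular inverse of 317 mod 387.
293

gcd(317, 387) = 1, so the inverse exists.
Extended Euclidean algorithm on (387, 317):
387 = 1 × 317 + 70  ⟹  70 = (1)·387 + (-1)·317
317 = 4 × 70 + 37  ⟹  37 = (-4)·387 + (5)·317
70 = 1 × 37 + 33  ⟹  33 = (5)·387 + (-6)·317
37 = 1 × 33 + 4  ⟹  4 = (-9)·387 + (11)·317
33 = 8 × 4 + 1  ⟹  1 = (77)·387 + (-94)·317
So (-94)·317 ≡ 1 (mod 387), i.e. 317^(-1) ≡ -94 ≡ 293 (mod 387).
Check: 317 × 293 = 92881 ≡ 1 (mod 387)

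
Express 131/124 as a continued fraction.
[1; 17, 1, 2, 2]

Euclidean algorithm steps:
131 = 1 × 124 + 7
124 = 17 × 7 + 5
7 = 1 × 5 + 2
5 = 2 × 2 + 1
2 = 2 × 1 + 0
Continued fraction: [1; 17, 1, 2, 2]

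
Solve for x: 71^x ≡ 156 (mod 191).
112

Baby-step giant-step with step n = ⌈√191⌉ = 14.
Baby steps 71^j mod 191 (j:value) for j=0..13: 0:1, 1:71, 2:75, 3:168, 4:86, 5:185, 6:147, 7:123, 8:138, 9:57, 10:36, 11:73, 12:26, 13:127.
Giant-step multiplier: 71^(-14) ≡ 71^(190-14) = 71^176 ≡ 43 (mod 191).
Giant steps γ_i = 156·43^i mod 191: γ_0=156, γ_1=23, γ_2=34, γ_3=125, γ_4=27, γ_5=15, γ_6=72, γ_7=40, γ_8=1 (in table at j=0).
x = i·n + j = 8·14 + 0 = 112.
Check: 71^112 ≡ 156 (mod 191).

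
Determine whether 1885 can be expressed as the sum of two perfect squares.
6² + 43² (a=6, b=43)

Factorization: 1885 = 5 × 13 × 29
By Fermat: n is sum of two squares iff every prime p ≡ 3 (mod 4) appears to even power.
All primes ≡ 3 (mod 4) appear to even power.
Search a = 0, 1, 2, … for 1885 - a² a perfect square: first hit at a = 6: 1885 - 36 = 1849 = 43².
1885 = 6² + 43² = 36 + 1849 ✓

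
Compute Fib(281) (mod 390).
1

Matrix identity: Q^n = [[F_(n+1), F_n], [F_n, F_(n-1)]] with Q = [[1,1],[1,0]].
n = 281 = 100011001₂. Square-and-multiply, entries mod 390:
Q^1 = [[1,1],[1,0]]
Q^2 = (Q^1)² = [[2,1],[1,1]]
Q^4 = (Q^2)² = [[5,3],[3,2]]
Q^8 = (Q^4)² = [[34,21],[21,13]]
Q^17 = (Q^8)²·Q = [[244,37],[37,207]]
Q^35 = (Q^17)²·Q = [[372,65],[65,307]]
Q^70 = (Q^35)² = [[259,65],[65,194]]
Q^140 = (Q^70)² = [[326,195],[195,131]]
Q^281 = (Q^140)²·Q = [[196,1],[1,195]]
F_281 mod 390 = Q^281[0][1] = 1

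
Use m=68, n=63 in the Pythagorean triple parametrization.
(655, 8568, 8593)

Euclid's formula: a = m² - n², b = 2mn, c = m² + n²
m = 68, n = 63
a = 68² - 63² = 4624 - 3969 = 655
b = 2 × 68 × 63 = 8568
c = 68² + 63² = 4624 + 3969 = 8593
Verification: 655² + 8568² = 429025 + 73410624 = 73839649 = 8593² ✓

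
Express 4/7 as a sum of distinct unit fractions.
1/2 + 1/14

Greedy algorithm:
4/7: ceiling(7/4) = 2, use 1/2
1/14: ceiling(14/1) = 14, use 1/14
Result: 4/7 = 1/2 + 1/14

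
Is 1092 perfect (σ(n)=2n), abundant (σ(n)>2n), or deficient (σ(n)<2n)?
abundant

Proper divisors of 1092: sum = 1 + 2 + 3 + 4 + 6 + 7 + 12 + 13 + ... + 182 + 273 + 364 + 546 (23 divisors) = 2044
Since 2044 > 1092, 1092 is abundant.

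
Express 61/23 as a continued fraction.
[2; 1, 1, 1, 7]

Euclidean algorithm steps:
61 = 2 × 23 + 15
23 = 1 × 15 + 8
15 = 1 × 8 + 7
8 = 1 × 7 + 1
7 = 7 × 1 + 0
Continued fraction: [2; 1, 1, 1, 7]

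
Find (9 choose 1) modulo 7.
2

Using Lucas' theorem:
Write n=9 and k=1 in base 7:
n in base 7: [1, 2]
k in base 7: [0, 1]
C(9,1) mod 7 = ∏ C(n_i, k_i) mod 7
Digit binomials (mod 7): C(1,0) = 1; C(2,1) = 2
Product: 1 × 2 = 2 ≡ 2 (mod 7)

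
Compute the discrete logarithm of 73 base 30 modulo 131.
13

Baby-step giant-step with step n = ⌈√131⌉ = 12.
Baby steps 30^j mod 131 (j:value) for j=0..11: 0:1, 1:30, 2:114, 3:14, 4:27, 5:24, 6:65, 7:116, 8:74, 9:124, 10:52, 11:119.
Giant-step multiplier: 30^(-12) ≡ 30^(130-12) = 30^118 ≡ 4 (mod 131).
Giant steps γ_i = 73·4^i mod 131: γ_0=73, γ_1=30 (in table at j=1).
x = i·n + j = 1·12 + 1 = 13.
Check: 30^13 ≡ 73 (mod 131).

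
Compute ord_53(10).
13

53 is prime, so ord(10) divides φ(53) = 52.
Divisors of 52: 1, 2, 4, 13, 26, 52.
Repeated squaring: 10^1 ≡ 10, 10^2 ≡ 47, 10^4 ≡ 36, 10^8 ≡ 24, 10^16 ≡ 46, 10^32 ≡ 49 (mod 53).
Test 10^d mod 53 for each divisor d in increasing order:
10^1 ≡ 10
10^2 ≡ 47
10^4 ≡ 36
10^13 = 10^8·10^4·10^1 ≡ 1  ← first divisor giving 1
The order is 13.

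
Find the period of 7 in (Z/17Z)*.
16

17 is prime, so ord(7) divides φ(17) = 16.
Divisors of 16: 1, 2, 4, 8, 16.
Repeated squaring: 7^1 ≡ 7, 7^2 ≡ 15, 7^4 ≡ 4, 7^8 ≡ 16, 7^16 ≡ 1 (mod 17).
Test 7^d mod 17 for each divisor d in increasing order:
7^1 ≡ 7
7^2 ≡ 15
7^4 ≡ 4
7^8 ≡ 16
7^16 ≡ 1  ← first divisor giving 1
The order is 16.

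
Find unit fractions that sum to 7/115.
1/17 + 1/489 + 1/955995

Greedy algorithm:
7/115: ceiling(115/7) = 17, use 1/17
4/1955: ceiling(1955/4) = 489, use 1/489
1/955995: ceiling(955995/1) = 955995, use 1/955995
Result: 7/115 = 1/17 + 1/489 + 1/955995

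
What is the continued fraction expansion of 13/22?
[0; 1, 1, 2, 4]

Euclidean algorithm steps:
13 = 0 × 22 + 13
22 = 1 × 13 + 9
13 = 1 × 9 + 4
9 = 2 × 4 + 1
4 = 4 × 1 + 0
Continued fraction: [0; 1, 1, 2, 4]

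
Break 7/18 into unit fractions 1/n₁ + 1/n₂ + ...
1/3 + 1/18

Greedy algorithm:
7/18: ceiling(18/7) = 3, use 1/3
1/18: ceiling(18/1) = 18, use 1/18
Result: 7/18 = 1/3 + 1/18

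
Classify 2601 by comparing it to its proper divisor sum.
deficient

Proper divisors of 2601: sum = 1 + 3 + 9 + 17 + 51 + 153 + 289 + 867 = 1390
Since 1390 < 2601, 2601 is deficient.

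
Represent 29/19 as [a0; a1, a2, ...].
[1; 1, 1, 9]

Euclidean algorithm steps:
29 = 1 × 19 + 10
19 = 1 × 10 + 9
10 = 1 × 9 + 1
9 = 9 × 1 + 0
Continued fraction: [1; 1, 1, 9]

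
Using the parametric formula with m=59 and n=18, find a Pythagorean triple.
(3157, 2124, 3805)

Euclid's formula: a = m² - n², b = 2mn, c = m² + n²
m = 59, n = 18
a = 59² - 18² = 3481 - 324 = 3157
b = 2 × 59 × 18 = 2124
c = 59² + 18² = 3481 + 324 = 3805
Verification: 3157² + 2124² = 9966649 + 4511376 = 14478025 = 3805² ✓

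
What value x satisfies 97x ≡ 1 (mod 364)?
349

gcd(97, 364) = 1, so the inverse exists.
Extended Euclidean algorithm on (364, 97):
364 = 3 × 97 + 73  ⟹  73 = (1)·364 + (-3)·97
97 = 1 × 73 + 24  ⟹  24 = (-1)·364 + (4)·97
73 = 3 × 24 + 1  ⟹  1 = (4)·364 + (-15)·97
So (-15)·97 ≡ 1 (mod 364), i.e. 97^(-1) ≡ -15 ≡ 349 (mod 364).
Check: 97 × 349 = 33853 ≡ 1 (mod 364)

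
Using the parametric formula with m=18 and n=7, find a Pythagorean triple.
(275, 252, 373)

Euclid's formula: a = m² - n², b = 2mn, c = m² + n²
m = 18, n = 7
a = 18² - 7² = 324 - 49 = 275
b = 2 × 18 × 7 = 252
c = 18² + 7² = 324 + 49 = 373
Verification: 275² + 252² = 75625 + 63504 = 139129 = 373² ✓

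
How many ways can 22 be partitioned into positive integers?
1002

p(n) counts ways to write n as a sum of positive integers (order ignored).
Euler's pentagonal recurrence: p(k) = p(k-1) + p(k-2) - p(k-5) - p(k-7) + p(k-12) + p(k-15) - ... (offsets j(3j∓1)/2, signs ++--, p(0)=1, p(<0)=0).
DP table for k = 0..21: p(0)=1, p(1)=1, p(2)=2, p(3)=3, p(4)=5, p(5)=7, p(6)=11, p(7)=15, p(8)=22, p(9)=30, p(10)=42, p(11)=56, p(12)=77, p(13)=101, p(14)=135, p(15)=176, p(16)=231, p(17)=297, p(18)=385, p(19)=490, p(20)=627, p(21)=792.
Final step: p(22) = p(21) + p(20) - p(17) - p(15) + p(10) + p(7) - p(0)
= 792 + 627 - 297 - 176 + 42 + 15 - 1
= 1002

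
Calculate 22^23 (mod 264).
88

Repeated squaring. Binary of 23 = 10111.
22^1 ≡ 22 (mod 264); 22^2 ≡ 220 (mod 264); 22^4 ≡ 88 (mod 264); 22^8 ≡ 88 (mod 264); 22^16 ≡ 88 (mod 264)
22^23 = 22^1 × 22^2 × 22^4 × 22^16 ≡ 88 (mod 264)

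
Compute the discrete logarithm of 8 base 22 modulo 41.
22

Baby-step giant-step with step n = ⌈√41⌉ = 7.
Baby steps 22^j mod 41 (j:value) for j=0..6: 0:1, 1:22, 2:33, 3:29, 4:23, 5:14, 6:21.
Giant-step multiplier: 22^(-7) ≡ 22^(40-7) = 22^33 ≡ 15 (mod 41).
Giant steps γ_i = 8·15^i mod 41: γ_0=8, γ_1=38, γ_2=37, γ_3=22 (in table at j=1).
x = i·n + j = 3·7 + 1 = 22.
Check: 22^22 ≡ 8 (mod 41).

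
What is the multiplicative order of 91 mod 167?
166

167 is prime, so ord(91) divides φ(167) = 166.
Divisors of 166: 1, 2, 83, 166.
Repeated squaring: 91^1 ≡ 91, 91^2 ≡ 98, 91^4 ≡ 85, 91^8 ≡ 44, 91^16 ≡ 99, 91^32 ≡ 115, 91^64 ≡ 32, 91^128 ≡ 22 (mod 167).
Test 91^d mod 167 for each divisor d in increasing order:
91^1 ≡ 91
91^2 ≡ 98
91^83 = 91^64·91^16·91^2·91^1 ≡ 166
91^166 = 91^128·91^32·91^4·91^2 ≡ 1  ← first divisor giving 1
The order is 166.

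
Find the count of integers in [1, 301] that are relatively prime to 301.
252

301 = 7 × 43
φ(n) = n × ∏(1 - 1/p) for each prime p dividing n
φ(301) = 301 × (1 - 1/7) × (1 - 1/43) = 252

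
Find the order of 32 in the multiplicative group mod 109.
36

109 is prime, so ord(32) divides φ(109) = 108.
Divisors of 108: 1, 2, 3, 4, 6, 9, 12, 18, 27, 36, 54, 108.
Repeated squaring: 32^1 ≡ 32, 32^2 ≡ 43, 32^4 ≡ 105, 32^8 ≡ 16, 32^16 ≡ 38, 32^32 ≡ 27, 32^64 ≡ 75 (mod 109).
Test 32^d mod 109 for each divisor d in increasing order:
32^1 ≡ 32
32^2 ≡ 43
32^3 = 32^2·32^1 ≡ 68
32^4 ≡ 105
32^6 = 32^4·32^2 ≡ 46
32^9 = 32^8·32^1 ≡ 76
32^12 = 32^8·32^4 ≡ 45
32^18 = 32^16·32^2 ≡ 108
32^27 = 32^16·32^8·32^2·32^1 ≡ 33
32^36 = 32^32·32^4 ≡ 1  ← first divisor giving 1
The order is 36.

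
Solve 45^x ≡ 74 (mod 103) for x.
65

Baby-step giant-step with step n = ⌈√103⌉ = 11.
Baby steps 45^j mod 103 (j:value) for j=0..10: 0:1, 1:45, 2:68, 3:73, 4:92, 5:20, 6:76, 7:21, 8:18, 9:89, 10:91.
Giant-step multiplier: 45^(-11) ≡ 45^(102-11) = 45^91 ≡ 70 (mod 103).
Giant steps γ_i = 74·70^i mod 103: γ_0=74, γ_1=30, γ_2=40, γ_3=19, γ_4=94, γ_5=91 (in table at j=10).
x = i·n + j = 5·11 + 10 = 65.
Check: 45^65 ≡ 74 (mod 103).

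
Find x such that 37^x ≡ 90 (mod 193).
79

Baby-step giant-step with step n = ⌈√193⌉ = 14.
Baby steps 37^j mod 193 (j:value) for j=0..13: 0:1, 1:37, 2:18, 3:87, 4:131, 5:22, 6:42, 7:10, 8:177, 9:180, 10:98, 11:152, 12:27, 13:34.
Giant-step multiplier: 37^(-14) ≡ 37^(192-14) = 37^178 ≡ 83 (mod 193).
Giant steps γ_i = 90·83^i mod 193: γ_0=90, γ_1=136, γ_2=94, γ_3=82, γ_4=51, γ_5=180 (in table at j=9).
x = i·n + j = 5·14 + 9 = 79.
Check: 37^79 ≡ 90 (mod 193).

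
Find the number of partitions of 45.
89134

p(n) counts ways to write n as a sum of positive integers (order ignored).
Euler's pentagonal recurrence: p(k) = p(k-1) + p(k-2) - p(k-5) - p(k-7) + p(k-12) + p(k-15) - ... (offsets j(3j∓1)/2, signs ++--, p(0)=1, p(<0)=0).
DP table for k = 0..44: p(0)=1, p(1)=1, p(2)=2, p(3)=3, p(4)=5, p(5)=7, p(6)=11, p(7)=15, p(8)=22, p(9)=30, p(10)=42, p(11)=56, p(12)=77, p(13)=101, p(14)=135, p(15)=176, p(16)=231, p(17)=297, p(18)=385, p(19)=490, p(20)=627, p(21)=792, p(22)=1002, p(23)=1255, p(24)=1575, p(25)=1958, p(26)=2436, p(27)=3010, p(28)=3718, p(29)=4565, p(30)=5604, p(31)=6842, p(32)=8349, p(33)=10143, p(34)=12310, p(35)=14883, p(36)=17977, p(37)=21637, p(38)=26015, p(39)=31185, p(40)=37338, p(41)=44583, p(42)=53174, p(43)=63261, p(44)=75175.
Final step: p(45) = p(44) + p(43) - p(40) - p(38) + p(33) + p(30) - p(23) - p(19) + p(10) + p(5)
= 75175 + 63261 - 37338 - 26015 + 10143 + 5604 - 1255 - 490 + 42 + 7
= 89134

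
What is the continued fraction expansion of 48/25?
[1; 1, 11, 2]

Euclidean algorithm steps:
48 = 1 × 25 + 23
25 = 1 × 23 + 2
23 = 11 × 2 + 1
2 = 2 × 1 + 0
Continued fraction: [1; 1, 11, 2]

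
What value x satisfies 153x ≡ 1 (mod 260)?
17

gcd(153, 260) = 1, so the inverse exists.
Extended Euclidean algorithm on (260, 153):
260 = 1 × 153 + 107  ⟹  107 = (1)·260 + (-1)·153
153 = 1 × 107 + 46  ⟹  46 = (-1)·260 + (2)·153
107 = 2 × 46 + 15  ⟹  15 = (3)·260 + (-5)·153
46 = 3 × 15 + 1  ⟹  1 = (-10)·260 + (17)·153
So (17)·153 ≡ 1 (mod 260), i.e. 153^(-1) ≡ 17 (mod 260).
Check: 153 × 17 = 2601 ≡ 1 (mod 260)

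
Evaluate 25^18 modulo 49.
8

Repeated squaring. Binary of 18 = 10010.
25^1 ≡ 25 (mod 49); 25^2 ≡ 37 (mod 49); 25^4 ≡ 46 (mod 49); 25^8 ≡ 9 (mod 49); 25^16 ≡ 32 (mod 49)
25^18 = 25^2 × 25^16 ≡ 8 (mod 49)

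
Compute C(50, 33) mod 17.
2

Using Lucas' theorem:
Write n=50 and k=33 in base 17:
n in base 17: [2, 16]
k in base 17: [1, 16]
C(50,33) mod 17 = ∏ C(n_i, k_i) mod 17
Digit binomials (mod 17): C(2,1) = 2; C(16,16) = 1
Product: 2 × 1 = 2 ≡ 2 (mod 17)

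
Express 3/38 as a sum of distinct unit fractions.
1/13 + 1/494

Greedy algorithm:
3/38: ceiling(38/3) = 13, use 1/13
1/494: ceiling(494/1) = 494, use 1/494
Result: 3/38 = 1/13 + 1/494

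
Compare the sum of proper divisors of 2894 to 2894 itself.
deficient

Proper divisors of 2894: sum = 1 + 2 + 1447 = 1450
Since 1450 < 2894, 2894 is deficient.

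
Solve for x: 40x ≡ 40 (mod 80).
x ≡ 1 (mod 2)

gcd(40, 80) = 40, which divides 40, so solutions exist.
Divide through by 40: x ≡ 1 (mod 2).
The coefficient of x is now 1, so x ≡ 1 (mod 2).
Check: 40 × 1 = 40 ≡ 40 (mod 80).
x ≡ 1 (mod 2), giving 40 solutions mod 80.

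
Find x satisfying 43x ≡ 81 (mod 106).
x ≡ 29 (mod 106)

gcd(43, 106) = 1, which divides 81, so solutions exist.
Find 43^(-1) mod 106 by the extended Euclidean algorithm:
106 = 2 × 43 + 20  ⟹  20 = (1)·106 + (-2)·43
43 = 2 × 20 + 3  ⟹  3 = (-2)·106 + (5)·43
20 = 6 × 3 + 2  ⟹  2 = (13)·106 + (-32)·43
3 = 1 × 2 + 1  ⟹  1 = (-15)·106 + (37)·43
So (37)·43 ≡ 1 (mod 106), i.e. 43^(-1) ≡ 37 (mod 106).
x ≡ 37 × 81 = 2997 ≡ 29 (mod 106).
Check: 43 × 29 = 1247 ≡ 81 (mod 106).
Unique solution: x ≡ 29 (mod 106)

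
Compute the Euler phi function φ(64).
32

64 = 2^6
φ(n) = n × ∏(1 - 1/p) for each prime p dividing n
φ(64) = 64 × (1 - 1/2) = 32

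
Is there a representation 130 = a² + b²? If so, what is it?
3² + 11² (a=3, b=11)

Factorization: 130 = 2 × 5 × 13
By Fermat: n is sum of two squares iff every prime p ≡ 3 (mod 4) appears to even power.
All primes ≡ 3 (mod 4) appear to even power.
Search a = 0, 1, 2, … for 130 - a² a perfect square: first hit at a = 3: 130 - 9 = 121 = 11².
130 = 3² + 11² = 9 + 121 ✓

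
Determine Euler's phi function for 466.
232

466 = 2 × 233
φ(n) = n × ∏(1 - 1/p) for each prime p dividing n
φ(466) = 466 × (1 - 1/2) × (1 - 1/233) = 232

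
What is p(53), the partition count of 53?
329931

p(n) counts ways to write n as a sum of positive integers (order ignored).
Euler's pentagonal recurrence: p(k) = p(k-1) + p(k-2) - p(k-5) - p(k-7) + p(k-12) + p(k-15) - ... (offsets j(3j∓1)/2, signs ++--, p(0)=1, p(<0)=0).
DP table for k = 0..52: p(0)=1, p(1)=1, p(2)=2, p(3)=3, p(4)=5, p(5)=7, p(6)=11, p(7)=15, p(8)=22, p(9)=30, p(10)=42, p(11)=56, p(12)=77, p(13)=101, p(14)=135, p(15)=176, p(16)=231, p(17)=297, p(18)=385, p(19)=490, p(20)=627, p(21)=792, p(22)=1002, p(23)=1255, p(24)=1575, p(25)=1958, p(26)=2436, p(27)=3010, p(28)=3718, p(29)=4565, p(30)=5604, p(31)=6842, p(32)=8349, p(33)=10143, p(34)=12310, p(35)=14883, p(36)=17977, p(37)=21637, p(38)=26015, p(39)=31185, p(40)=37338, p(41)=44583, p(42)=53174, p(43)=63261, p(44)=75175, p(45)=89134, p(46)=105558, p(47)=124754, p(48)=147273, p(49)=173525, p(50)=204226, p(51)=239943, p(52)=281589.
Final step: p(53) = p(52) + p(51) - p(48) - p(46) + p(41) + p(38) - p(31) - p(27) + p(18) + p(13) - p(2)
= 281589 + 239943 - 147273 - 105558 + 44583 + 26015 - 6842 - 3010 + 385 + 101 - 2
= 329931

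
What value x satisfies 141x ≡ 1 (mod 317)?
9

gcd(141, 317) = 1, so the inverse exists.
Extended Euclidean algorithm on (317, 141):
317 = 2 × 141 + 35  ⟹  35 = (1)·317 + (-2)·141
141 = 4 × 35 + 1  ⟹  1 = (-4)·317 + (9)·141
So (9)·141 ≡ 1 (mod 317), i.e. 141^(-1) ≡ 9 (mod 317).
Check: 141 × 9 = 1269 ≡ 1 (mod 317)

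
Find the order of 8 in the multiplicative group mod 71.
35

71 is prime, so ord(8) divides φ(71) = 70.
Divisors of 70: 1, 2, 5, 7, 10, 14, 35, 70.
Repeated squaring: 8^1 ≡ 8, 8^2 ≡ 64, 8^4 ≡ 49, 8^8 ≡ 58, 8^16 ≡ 27, 8^32 ≡ 19, 8^64 ≡ 6 (mod 71).
Test 8^d mod 71 for each divisor d in increasing order:
8^1 ≡ 8
8^2 ≡ 64
8^5 = 8^4·8^1 ≡ 37
8^7 = 8^4·8^2·8^1 ≡ 25
8^10 = 8^8·8^2 ≡ 20
8^14 = 8^8·8^4·8^2 ≡ 57
8^35 = 8^32·8^2·8^1 ≡ 1  ← first divisor giving 1
The order is 35.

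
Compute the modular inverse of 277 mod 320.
253

gcd(277, 320) = 1, so the inverse exists.
Extended Euclidean algorithm on (320, 277):
320 = 1 × 277 + 43  ⟹  43 = (1)·320 + (-1)·277
277 = 6 × 43 + 19  ⟹  19 = (-6)·320 + (7)·277
43 = 2 × 19 + 5  ⟹  5 = (13)·320 + (-15)·277
19 = 3 × 5 + 4  ⟹  4 = (-45)·320 + (52)·277
5 = 1 × 4 + 1  ⟹  1 = (58)·320 + (-67)·277
So (-67)·277 ≡ 1 (mod 320), i.e. 277^(-1) ≡ -67 ≡ 253 (mod 320).
Check: 277 × 253 = 70081 ≡ 1 (mod 320)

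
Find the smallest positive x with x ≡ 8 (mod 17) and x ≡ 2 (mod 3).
8

Using Chinese Remainder Theorem:
M = 17 × 3 = 51
M1 = 3, M2 = 17
y1 = 3^(-1) mod 17 = 6
y2 = 17^(-1) mod 3 = 2
x = (8×3×6 + 2×17×2) mod 51 = 8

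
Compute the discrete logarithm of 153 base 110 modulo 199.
89

Baby-step giant-step with step n = ⌈√199⌉ = 15.
Baby steps 110^j mod 199 (j:value) for j=0..14: 0:1, 1:110, 2:160, 3:88, 4:128, 5:150, 6:182, 7:120, 8:66, 9:96, 10:13, 11:37, 12:90, 13:149, 14:72.
Giant-step multiplier: 110^(-15) ≡ 110^(198-15) = 110^183 ≡ 194 (mod 199).
Giant steps γ_i = 153·194^i mod 199: γ_0=153, γ_1=31, γ_2=44, γ_3=178, γ_4=105, γ_5=72 (in table at j=14).
x = i·n + j = 5·15 + 14 = 89.
Check: 110^89 ≡ 153 (mod 199).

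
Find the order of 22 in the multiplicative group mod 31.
30

31 is prime, so ord(22) divides φ(31) = 30.
Divisors of 30: 1, 2, 3, 5, 6, 10, 15, 30.
Repeated squaring: 22^1 ≡ 22, 22^2 ≡ 19, 22^4 ≡ 20, 22^8 ≡ 28, 22^16 ≡ 9 (mod 31).
Test 22^d mod 31 for each divisor d in increasing order:
22^1 ≡ 22
22^2 ≡ 19
22^3 = 22^2·22^1 ≡ 15
22^5 = 22^4·22^1 ≡ 6
22^6 = 22^4·22^2 ≡ 8
22^10 = 22^8·22^2 ≡ 5
22^15 = 22^8·22^4·22^2·22^1 ≡ 30
22^30 = 22^16·22^8·22^4·22^2 ≡ 1  ← first divisor giving 1
The order is 30.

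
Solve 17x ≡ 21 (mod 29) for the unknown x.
x ≡ 20 (mod 29)

gcd(17, 29) = 1, which divides 21, so solutions exist.
Find 17^(-1) mod 29 by the extended Euclidean algorithm:
29 = 1 × 17 + 12  ⟹  12 = (1)·29 + (-1)·17
17 = 1 × 12 + 5  ⟹  5 = (-1)·29 + (2)·17
12 = 2 × 5 + 2  ⟹  2 = (3)·29 + (-5)·17
5 = 2 × 2 + 1  ⟹  1 = (-7)·29 + (12)·17
So (12)·17 ≡ 1 (mod 29), i.e. 17^(-1) ≡ 12 (mod 29).
x ≡ 12 × 21 = 252 ≡ 20 (mod 29).
Check: 17 × 20 = 340 ≡ 21 (mod 29).
Unique solution: x ≡ 20 (mod 29)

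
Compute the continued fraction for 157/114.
[1; 2, 1, 1, 1, 6, 2]

Euclidean algorithm steps:
157 = 1 × 114 + 43
114 = 2 × 43 + 28
43 = 1 × 28 + 15
28 = 1 × 15 + 13
15 = 1 × 13 + 2
13 = 6 × 2 + 1
2 = 2 × 1 + 0
Continued fraction: [1; 2, 1, 1, 1, 6, 2]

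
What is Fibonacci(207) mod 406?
176

Matrix identity: Q^n = [[F_(n+1), F_n], [F_n, F_(n-1)]] with Q = [[1,1],[1,0]].
n = 207 = 11001111₂. Square-and-multiply, entries mod 406:
Q^1 = [[1,1],[1,0]]
Q^3 = (Q^1)²·Q = [[3,2],[2,1]]
Q^6 = (Q^3)² = [[13,8],[8,5]]
Q^12 = (Q^6)² = [[233,144],[144,89]]
Q^25 = (Q^12)²·Q = [[405,321],[321,84]]
Q^51 = (Q^25)²·Q = [[171,324],[324,253]]
Q^103 = (Q^51)²·Q = [[385,237],[237,148]]
Q^207 = (Q^103)²·Q = [[231,176],[176,55]]
F_207 mod 406 = Q^207[0][1] = 176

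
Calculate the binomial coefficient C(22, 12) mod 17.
0

Using Lucas' theorem:
Write n=22 and k=12 in base 17:
n in base 17: [1, 5]
k in base 17: [0, 12]
C(22,12) mod 17 = ∏ C(n_i, k_i) mod 17
Digit binomials (mod 17): C(1,0) = 1; C(5,12) = 0 (k_i > n_i)
Product: 1 × 0 = 0 ≡ 0 (mod 17)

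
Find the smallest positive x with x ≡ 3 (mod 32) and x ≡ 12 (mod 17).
131

Using Chinese Remainder Theorem:
M = 32 × 17 = 544
M1 = 17, M2 = 32
y1 = 17^(-1) mod 32 = 17
y2 = 32^(-1) mod 17 = 8
x = (3×17×17 + 12×32×8) mod 544 = 131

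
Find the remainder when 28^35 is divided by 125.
82

Repeated squaring. Binary of 35 = 100011.
28^1 ≡ 28 (mod 125); 28^2 ≡ 34 (mod 125); 28^4 ≡ 31 (mod 125); 28^8 ≡ 86 (mod 125); 28^16 ≡ 21 (mod 125); 28^32 ≡ 66 (mod 125)
28^35 = 28^1 × 28^2 × 28^32 ≡ 82 (mod 125)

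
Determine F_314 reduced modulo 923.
593

Matrix identity: Q^n = [[F_(n+1), F_n], [F_n, F_(n-1)]] with Q = [[1,1],[1,0]].
n = 314 = 100111010₂. Square-and-multiply, entries mod 923:
Q^1 = [[1,1],[1,0]]
Q^2 = (Q^1)² = [[2,1],[1,1]]
Q^4 = (Q^2)² = [[5,3],[3,2]]
Q^9 = (Q^4)²·Q = [[55,34],[34,21]]
Q^19 = (Q^9)²·Q = [[304,489],[489,738]]
Q^39 = (Q^19)²·Q = [[222,180],[180,42]]
Q^78 = (Q^39)² = [[460,447],[447,13]]
Q^157 = (Q^78)²·Q = [[738,674],[674,64]]
Q^314 = (Q^157)² = [[234,593],[593,564]]
F_314 mod 923 = Q^314[0][1] = 593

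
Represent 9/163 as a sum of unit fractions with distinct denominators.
1/19 + 1/388 + 1/171663 + 1/41255288134 + 1/4254996997507147716756

Greedy algorithm:
9/163: ceiling(163/9) = 19, use 1/19
8/3097: ceiling(3097/8) = 388, use 1/388
7/1201636: ceiling(1201636/7) = 171663, use 1/171663
5/206276440668: ceiling(206276440668/5) = 41255288134, use 1/41255288134
1/4254996997507147716756: ceiling(4254996997507147716756/1) = 4254996997507147716756, use 1/4254996997507147716756
Result: 9/163 = 1/19 + 1/388 + 1/171663 + 1/41255288134 + 1/4254996997507147716756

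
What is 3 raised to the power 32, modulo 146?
137

Repeated squaring. Binary of 32 = 100000.
3^1 ≡ 3 (mod 146); 3^2 ≡ 9 (mod 146); 3^4 ≡ 81 (mod 146); 3^8 ≡ 137 (mod 146); 3^16 ≡ 81 (mod 146); 3^32 ≡ 137 (mod 146)
3^32 = 3^32 ≡ 137 (mod 146)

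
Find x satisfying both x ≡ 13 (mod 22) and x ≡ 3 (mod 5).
13

Using Chinese Remainder Theorem:
M = 22 × 5 = 110
M1 = 5, M2 = 22
y1 = 5^(-1) mod 22 = 9
y2 = 22^(-1) mod 5 = 3
x = (13×5×9 + 3×22×3) mod 110 = 13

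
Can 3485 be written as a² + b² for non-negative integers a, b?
2² + 59² (a=2, b=59)

Factorization: 3485 = 5 × 17 × 41
By Fermat: n is sum of two squares iff every prime p ≡ 3 (mod 4) appears to even power.
All primes ≡ 3 (mod 4) appear to even power.
Search a = 0, 1, 2, … for 3485 - a² a perfect square: first hit at a = 2: 3485 - 4 = 3481 = 59².
3485 = 2² + 59² = 4 + 3481 ✓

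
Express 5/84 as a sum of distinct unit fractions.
1/17 + 1/1428

Greedy algorithm:
5/84: ceiling(84/5) = 17, use 1/17
1/1428: ceiling(1428/1) = 1428, use 1/1428
Result: 5/84 = 1/17 + 1/1428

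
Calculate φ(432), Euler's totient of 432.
144

432 = 2^4 × 3^3
φ(n) = n × ∏(1 - 1/p) for each prime p dividing n
φ(432) = 432 × (1 - 1/2) × (1 - 1/3) = 144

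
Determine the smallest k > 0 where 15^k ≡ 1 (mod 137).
34

137 is prime, so ord(15) divides φ(137) = 136.
Divisors of 136: 1, 2, 4, 8, 17, 34, 68, 136.
Repeated squaring: 15^1 ≡ 15, 15^2 ≡ 88, 15^4 ≡ 72, 15^8 ≡ 115, 15^16 ≡ 73, 15^32 ≡ 123, 15^64 ≡ 59, 15^128 ≡ 56 (mod 137).
Test 15^d mod 137 for each divisor d in increasing order:
15^1 ≡ 15
15^2 ≡ 88
15^4 ≡ 72
15^8 ≡ 115
15^17 = 15^16·15^1 ≡ 136
15^34 = 15^32·15^2 ≡ 1  ← first divisor giving 1
The order is 34.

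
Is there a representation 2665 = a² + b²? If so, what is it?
8² + 51² (a=8, b=51)

Factorization: 2665 = 5 × 13 × 41
By Fermat: n is sum of two squares iff every prime p ≡ 3 (mod 4) appears to even power.
All primes ≡ 3 (mod 4) appear to even power.
Search a = 0, 1, 2, … for 2665 - a² a perfect square: first hit at a = 8: 2665 - 64 = 2601 = 51².
2665 = 8² + 51² = 64 + 2601 ✓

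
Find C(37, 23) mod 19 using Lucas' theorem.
1

Using Lucas' theorem:
Write n=37 and k=23 in base 19:
n in base 19: [1, 18]
k in base 19: [1, 4]
C(37,23) mod 19 = ∏ C(n_i, k_i) mod 19
Digit binomials (mod 19): C(1,1) = 1; C(18,4) = 3060 ≡ 1
Product: 1 × 1 = 1 ≡ 1 (mod 19)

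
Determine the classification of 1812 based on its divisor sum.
abundant

Proper divisors of 1812: sum = 1 + 2 + 3 + 4 + 6 + 12 + 151 + 302 + 453 + 604 + 906 = 2444
Since 2444 > 1812, 1812 is abundant.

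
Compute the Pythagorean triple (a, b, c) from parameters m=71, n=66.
(685, 9372, 9397)

Euclid's formula: a = m² - n², b = 2mn, c = m² + n²
m = 71, n = 66
a = 71² - 66² = 5041 - 4356 = 685
b = 2 × 71 × 66 = 9372
c = 71² + 66² = 5041 + 4356 = 9397
Verification: 685² + 9372² = 469225 + 87834384 = 88303609 = 9397² ✓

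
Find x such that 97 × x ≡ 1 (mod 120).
73

gcd(97, 120) = 1, so the inverse exists.
Extended Euclidean algorithm on (120, 97):
120 = 1 × 97 + 23  ⟹  23 = (1)·120 + (-1)·97
97 = 4 × 23 + 5  ⟹  5 = (-4)·120 + (5)·97
23 = 4 × 5 + 3  ⟹  3 = (17)·120 + (-21)·97
5 = 1 × 3 + 2  ⟹  2 = (-21)·120 + (26)·97
3 = 1 × 2 + 1  ⟹  1 = (38)·120 + (-47)·97
So (-47)·97 ≡ 1 (mod 120), i.e. 97^(-1) ≡ -47 ≡ 73 (mod 120).
Check: 97 × 73 = 7081 ≡ 1 (mod 120)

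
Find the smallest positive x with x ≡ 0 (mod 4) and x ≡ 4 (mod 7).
4

Using Chinese Remainder Theorem:
M = 4 × 7 = 28
M1 = 7, M2 = 4
y1 = 7^(-1) mod 4 = 3
y2 = 4^(-1) mod 7 = 2
x = (0×7×3 + 4×4×2) mod 28 = 4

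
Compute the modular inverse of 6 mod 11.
2

gcd(6, 11) = 1, so the inverse exists.
Extended Euclidean algorithm on (11, 6):
11 = 1 × 6 + 5  ⟹  5 = (1)·11 + (-1)·6
6 = 1 × 5 + 1  ⟹  1 = (-1)·11 + (2)·6
So (2)·6 ≡ 1 (mod 11), i.e. 6^(-1) ≡ 2 (mod 11).
Check: 6 × 2 = 12 ≡ 1 (mod 11)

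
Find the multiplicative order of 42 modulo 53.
13

53 is prime, so ord(42) divides φ(53) = 52.
Divisors of 52: 1, 2, 4, 13, 26, 52.
Repeated squaring: 42^1 ≡ 42, 42^2 ≡ 15, 42^4 ≡ 13, 42^8 ≡ 10, 42^16 ≡ 47, 42^32 ≡ 36 (mod 53).
Test 42^d mod 53 for each divisor d in increasing order:
42^1 ≡ 42
42^2 ≡ 15
42^4 ≡ 13
42^13 = 42^8·42^4·42^1 ≡ 1  ← first divisor giving 1
The order is 13.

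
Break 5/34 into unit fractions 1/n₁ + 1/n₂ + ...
1/7 + 1/238

Greedy algorithm:
5/34: ceiling(34/5) = 7, use 1/7
1/238: ceiling(238/1) = 238, use 1/238
Result: 5/34 = 1/7 + 1/238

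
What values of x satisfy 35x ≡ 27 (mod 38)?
x ≡ 29 (mod 38)

gcd(35, 38) = 1, which divides 27, so solutions exist.
Find 35^(-1) mod 38 by the extended Euclidean algorithm:
38 = 1 × 35 + 3  ⟹  3 = (1)·38 + (-1)·35
35 = 11 × 3 + 2  ⟹  2 = (-11)·38 + (12)·35
3 = 1 × 2 + 1  ⟹  1 = (12)·38 + (-13)·35
So (-13)·35 ≡ 1 (mod 38), i.e. 35^(-1) ≡ -13 ≡ 25 (mod 38).
x ≡ 25 × 27 = 675 ≡ 29 (mod 38).
Check: 35 × 29 = 1015 ≡ 27 (mod 38).
Unique solution: x ≡ 29 (mod 38)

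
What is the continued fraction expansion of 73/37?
[1; 1, 36]

Euclidean algorithm steps:
73 = 1 × 37 + 36
37 = 1 × 36 + 1
36 = 36 × 1 + 0
Continued fraction: [1; 1, 36]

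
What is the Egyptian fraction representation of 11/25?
1/3 + 1/10 + 1/150

Greedy algorithm:
11/25: ceiling(25/11) = 3, use 1/3
8/75: ceiling(75/8) = 10, use 1/10
1/150: ceiling(150/1) = 150, use 1/150
Result: 11/25 = 1/3 + 1/10 + 1/150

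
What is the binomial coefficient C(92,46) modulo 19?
4

Using Lucas' theorem:
Write n=92 and k=46 in base 19:
n in base 19: [4, 16]
k in base 19: [2, 8]
C(92,46) mod 19 = ∏ C(n_i, k_i) mod 19
Digit binomials (mod 19): C(4,2) = 6; C(16,8) = 12870 ≡ 7
Product: 6 × 7 = 42 ≡ 4 (mod 19)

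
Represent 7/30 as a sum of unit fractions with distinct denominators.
1/5 + 1/30

Greedy algorithm:
7/30: ceiling(30/7) = 5, use 1/5
1/30: ceiling(30/1) = 30, use 1/30
Result: 7/30 = 1/5 + 1/30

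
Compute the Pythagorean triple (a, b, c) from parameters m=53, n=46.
(693, 4876, 4925)

Euclid's formula: a = m² - n², b = 2mn, c = m² + n²
m = 53, n = 46
a = 53² - 46² = 2809 - 2116 = 693
b = 2 × 53 × 46 = 4876
c = 53² + 46² = 2809 + 2116 = 4925
Verification: 693² + 4876² = 480249 + 23775376 = 24255625 = 4925² ✓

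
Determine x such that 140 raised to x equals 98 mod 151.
66

Baby-step giant-step with step n = ⌈√151⌉ = 13.
Baby steps 140^j mod 151 (j:value) for j=0..12: 0:1, 1:140, 2:121, 3:28, 4:145, 5:66, 6:29, 7:134, 8:36, 9:57, 10:128, 11:102, 12:86.
Giant-step multiplier: 140^(-13) ≡ 140^(150-13) = 140^137 ≡ 117 (mod 151).
Giant steps γ_i = 98·117^i mod 151: γ_0=98, γ_1=141, γ_2=38, γ_3=67, γ_4=138, γ_5=140 (in table at j=1).
x = i·n + j = 5·13 + 1 = 66.
Check: 140^66 ≡ 98 (mod 151).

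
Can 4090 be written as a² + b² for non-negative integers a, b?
11² + 63² (a=11, b=63)

Factorization: 4090 = 2 × 5 × 409
By Fermat: n is sum of two squares iff every prime p ≡ 3 (mod 4) appears to even power.
All primes ≡ 3 (mod 4) appear to even power.
Search a = 0, 1, 2, … for 4090 - a² a perfect square: first hit at a = 11: 4090 - 121 = 3969 = 63².
4090 = 11² + 63² = 121 + 3969 ✓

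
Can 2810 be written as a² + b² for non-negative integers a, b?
1² + 53² (a=1, b=53)

Factorization: 2810 = 2 × 5 × 281
By Fermat: n is sum of two squares iff every prime p ≡ 3 (mod 4) appears to even power.
All primes ≡ 3 (mod 4) appear to even power.
Search a = 0, 1, 2, … for 2810 - a² a perfect square: first hit at a = 1: 2810 - 1 = 2809 = 53².
2810 = 1² + 53² = 1 + 2809 ✓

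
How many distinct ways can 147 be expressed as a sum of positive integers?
30388671978

p(n) counts ways to write n as a sum of positive integers (order ignored).
Euler's pentagonal recurrence: p(k) = p(k-1) + p(k-2) - p(k-5) - p(k-7) + p(k-12) + p(k-15) - ... (offsets j(3j∓1)/2, signs ++--, p(0)=1, p(<0)=0).
DP table for k = 0..146: p(0)=1, p(1)=1, p(2)=2, p(3)=3, p(4)=5, p(5)=7, p(6)=11, p(7)=15, p(8)=22, p(9)=30, p(10)=42, p(11)=56, p(12)=77, p(13)=101, p(14)=135, p(15)=176, p(16)=231, p(17)=297, p(18)=385, p(19)=490, p(20)=627, p(21)=792, p(22)=1002, p(23)=1255, p(24)=1575, p(25)=1958, p(26)=2436, p(27)=3010, p(28)=3718, p(29)=4565, p(30)=5604, p(31)=6842, p(32)=8349, p(33)=10143, p(34)=12310, p(35)=14883, p(36)=17977, p(37)=21637, p(38)=26015, p(39)=31185, p(40)=37338, p(41)=44583, p(42)=53174, p(43)=63261, p(44)=75175, p(45)=89134, p(46)=105558, p(47)=124754, p(48)=147273, p(49)=173525, p(50)=204226, p(51)=239943, p(52)=281589, p(53)=329931, p(54)=386155, p(55)=451276, p(56)=526823, p(57)=614154, p(58)=715220, p(59)=831820, p(60)=966467, p(61)=1121505, p(62)=1300156, p(63)=1505499, p(64)=1741630, p(65)=2012558, p(66)=2323520, p(67)=2679689, p(68)=3087735, p(69)=3554345, p(70)=4087968, p(71)=4697205, p(72)=5392783, p(73)=6185689, p(74)=7089500, p(75)=8118264, p(76)=9289091, p(77)=10619863, p(78)=12132164, p(79)=13848650, p(80)=15796476, p(81)=18004327, p(82)=20506255, p(83)=23338469, p(84)=26543660, p(85)=30167357, p(86)=34262962, p(87)=38887673, p(88)=44108109, p(89)=49995925, p(90)=56634173, p(91)=64112359, p(92)=72533807, p(93)=82010177, p(94)=92669720, p(95)=104651419, p(96)=118114304, p(97)=133230930, p(98)=150198136, p(99)=169229875, p(100)=190569292, p(101)=214481126, p(102)=241265379, p(103)=271248950, p(104)=304801365, p(105)=342325709, p(106)=384276336, p(107)=431149389, p(108)=483502844, p(109)=541946240, p(110)=607163746, p(111)=679903203, p(112)=761002156, p(113)=851376628, p(114)=952050665, p(115)=1064144451, p(116)=1188908248, p(117)=1327710076, p(118)=1482074143, p(119)=1653668665, p(120)=1844349560, p(121)=2056148051, p(122)=2291320912, p(123)=2552338241, p(124)=2841940500, p(125)=3163127352, p(126)=3519222692, p(127)=3913864295, p(128)=4351078600, p(129)=4835271870, p(130)=5371315400, p(131)=5964539504, p(132)=6620830889, p(133)=7346629512, p(134)=8149040695, p(135)=9035836076, p(136)=10015581680, p(137)=11097645016, p(138)=12292341831, p(139)=13610949895, p(140)=15065878135, p(141)=16670689208, p(142)=18440293320, p(143)=20390982757, p(144)=22540654445, p(145)=24908858009, p(146)=27517052599.
Final step: p(147) = p(146) + p(145) - p(142) - p(140) + p(135) + p(132) - p(125) - p(121) + p(112) + p(107) - p(96) - p(90) + p(77) + p(70) - p(55) - p(47) + p(30) + p(21) - p(2)
= 27517052599 + 24908858009 - 18440293320 - 15065878135 + 9035836076 + 6620830889 - 3163127352 - 2056148051 + 761002156 + 431149389 - 118114304 - 56634173 + 10619863 + 4087968 - 451276 - 124754 + 5604 + 792 - 2
= 30388671978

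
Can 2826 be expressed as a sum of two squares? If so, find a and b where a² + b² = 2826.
15² + 51² (a=15, b=51)

Factorization: 2826 = 2 × 3^2 × 157
By Fermat: n is sum of two squares iff every prime p ≡ 3 (mod 4) appears to even power.
All primes ≡ 3 (mod 4) appear to even power.
Search a = 0, 1, 2, … for 2826 - a² a perfect square: first hit at a = 15: 2826 - 225 = 2601 = 51².
2826 = 15² + 51² = 225 + 2601 ✓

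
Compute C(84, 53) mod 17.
4

Using Lucas' theorem:
Write n=84 and k=53 in base 17:
n in base 17: [4, 16]
k in base 17: [3, 2]
C(84,53) mod 17 = ∏ C(n_i, k_i) mod 17
Digit binomials (mod 17): C(4,3) = 4; C(16,2) = 120 ≡ 1
Product: 4 × 1 = 4 ≡ 4 (mod 17)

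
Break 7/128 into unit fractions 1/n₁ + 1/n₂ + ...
1/19 + 1/487 + 1/394795 + 1/467588881280

Greedy algorithm:
7/128: ceiling(128/7) = 19, use 1/19
5/2432: ceiling(2432/5) = 487, use 1/487
3/1184384: ceiling(1184384/3) = 394795, use 1/394795
1/467588881280: ceiling(467588881280/1) = 467588881280, use 1/467588881280
Result: 7/128 = 1/19 + 1/487 + 1/394795 + 1/467588881280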